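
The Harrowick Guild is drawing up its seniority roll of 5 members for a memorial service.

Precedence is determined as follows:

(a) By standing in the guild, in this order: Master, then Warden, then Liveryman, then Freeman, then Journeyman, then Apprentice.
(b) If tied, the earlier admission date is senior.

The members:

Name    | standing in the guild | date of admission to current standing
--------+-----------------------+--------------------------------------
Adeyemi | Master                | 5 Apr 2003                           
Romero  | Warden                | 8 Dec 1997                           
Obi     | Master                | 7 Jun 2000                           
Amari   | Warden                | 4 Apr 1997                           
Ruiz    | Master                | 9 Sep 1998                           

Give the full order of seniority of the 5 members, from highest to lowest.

Ruiz, Obi, Adeyemi, Amari, Romero

By standing in the guild: Ruiz, Obi and Adeyemi (Master); then Amari and Romero (Warden).
Among Ruiz, Obi and Adeyemi, by date of admission to current standing (earlier first): Ruiz (9 Sep 1998) before Obi (7 Jun 2000) before Adeyemi (5 Apr 2003).
Among Amari and Romero, by date of admission to current standing (earlier first): Amari (4 Apr 1997) before Romero (8 Dec 1997).
Full order: Ruiz, Obi, Adeyemi, Amari, Romero.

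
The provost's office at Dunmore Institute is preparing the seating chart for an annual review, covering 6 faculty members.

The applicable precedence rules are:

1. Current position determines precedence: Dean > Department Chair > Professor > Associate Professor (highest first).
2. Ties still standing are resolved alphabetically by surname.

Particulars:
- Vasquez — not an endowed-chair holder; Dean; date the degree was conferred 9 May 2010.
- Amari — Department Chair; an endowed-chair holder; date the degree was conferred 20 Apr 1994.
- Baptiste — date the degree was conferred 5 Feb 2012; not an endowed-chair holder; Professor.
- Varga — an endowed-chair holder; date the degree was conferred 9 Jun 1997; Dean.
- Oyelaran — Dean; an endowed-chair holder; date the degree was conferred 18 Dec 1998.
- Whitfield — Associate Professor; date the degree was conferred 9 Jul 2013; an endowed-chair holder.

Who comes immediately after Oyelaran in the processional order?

By current position: Oyelaran, Varga and Vasquez (Dean); then Amari (Department Chair); then Baptiste (Professor); then Whitfield (Associate Professor).
Among Oyelaran, Varga and Vasquez, alphabetically by surname: Oyelaran before Varga before Vasquez.
Order: Oyelaran, Varga, Vasquez, Amari, Baptiste, Whitfield.

Varga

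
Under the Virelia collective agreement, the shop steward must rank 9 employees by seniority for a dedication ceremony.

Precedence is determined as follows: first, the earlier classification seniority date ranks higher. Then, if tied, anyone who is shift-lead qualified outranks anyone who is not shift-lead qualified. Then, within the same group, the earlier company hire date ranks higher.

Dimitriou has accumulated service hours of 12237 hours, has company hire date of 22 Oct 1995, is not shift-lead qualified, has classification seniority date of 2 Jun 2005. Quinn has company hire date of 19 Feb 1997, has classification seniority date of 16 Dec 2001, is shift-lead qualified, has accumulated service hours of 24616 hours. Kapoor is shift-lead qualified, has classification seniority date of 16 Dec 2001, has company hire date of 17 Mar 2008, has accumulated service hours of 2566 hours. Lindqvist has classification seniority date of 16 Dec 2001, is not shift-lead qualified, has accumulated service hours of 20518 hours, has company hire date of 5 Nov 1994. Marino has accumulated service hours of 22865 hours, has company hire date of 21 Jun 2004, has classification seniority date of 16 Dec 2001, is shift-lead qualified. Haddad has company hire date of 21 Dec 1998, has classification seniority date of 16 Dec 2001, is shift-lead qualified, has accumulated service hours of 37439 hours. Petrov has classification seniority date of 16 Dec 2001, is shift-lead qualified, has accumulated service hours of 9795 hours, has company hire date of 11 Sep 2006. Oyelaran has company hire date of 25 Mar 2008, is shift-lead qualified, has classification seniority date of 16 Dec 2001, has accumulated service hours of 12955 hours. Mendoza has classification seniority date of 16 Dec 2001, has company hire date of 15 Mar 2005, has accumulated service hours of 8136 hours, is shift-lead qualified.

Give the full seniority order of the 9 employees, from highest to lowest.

By classification seniority date (earlier first): Quinn, Haddad, Marino, Mendoza, Petrov, Kapoor, Oyelaran and Lindqvist (each 16 Dec 2001); then Dimitriou (2 Jun 2005).
Among Quinn, Haddad, Marino, Mendoza, Petrov, Kapoor, Oyelaran and Lindqvist, shift-lead qualified before not shift-lead qualified: Quinn, Haddad, Marino, Mendoza, Petrov, Kapoor and Oyelaran (shift-lead qualified) before Lindqvist (not shift-lead qualified).
Among Quinn, Haddad, Marino, Mendoza, Petrov, Kapoor and Oyelaran, by company hire date (earlier first): Quinn (19 Feb 1997) before Haddad (21 Dec 1998) before Marino (21 Jun 2004) before Mendoza (15 Mar 2005) before Petrov (11 Sep 2006) before Kapoor (17 Mar 2008) before Oyelaran (25 Mar 2008).
Full order: Quinn, Haddad, Marino, Mendoza, Petrov, Kapoor, Oyelaran, Lindqvist, Dimitriou.

Quinn, Haddad, Marino, Mendoza, Petrov, Kapoor, Oyelaran, Lindqvist, Dimitriou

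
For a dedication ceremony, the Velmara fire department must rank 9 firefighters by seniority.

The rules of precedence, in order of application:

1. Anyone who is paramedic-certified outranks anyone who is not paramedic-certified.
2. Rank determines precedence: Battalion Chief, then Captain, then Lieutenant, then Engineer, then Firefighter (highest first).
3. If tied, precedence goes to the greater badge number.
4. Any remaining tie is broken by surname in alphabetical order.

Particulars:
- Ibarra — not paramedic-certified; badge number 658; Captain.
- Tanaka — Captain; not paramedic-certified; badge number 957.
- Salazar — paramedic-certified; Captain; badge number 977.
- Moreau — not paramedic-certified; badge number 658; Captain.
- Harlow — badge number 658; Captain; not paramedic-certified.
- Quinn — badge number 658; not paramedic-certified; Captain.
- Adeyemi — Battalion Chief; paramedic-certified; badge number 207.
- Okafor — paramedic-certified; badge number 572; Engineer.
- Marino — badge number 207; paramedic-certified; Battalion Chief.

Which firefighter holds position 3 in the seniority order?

By the first rule: Adeyemi, Marino, Salazar and Okafor (each paramedic-certified); then Tanaka, Harlow, Ibarra, Moreau and Quinn (each not paramedic-certified).
Among Adeyemi, Marino, Salazar and Okafor, by rank: Adeyemi and Marino (Battalion Chief) before Salazar (Captain) before Okafor (Engineer).
Adeyemi and Marino both have badge number 207, so the next rule applies.
Among Adeyemi and Marino, alphabetically by surname: Adeyemi before Marino.
Tanaka, Harlow, Ibarra, Moreau and Quinn are each Captain, so the next rule applies.
Among Tanaka, Harlow, Ibarra, Moreau and Quinn, by badge number (higher first): Tanaka (957) before Harlow, Ibarra, Moreau and Quinn (658).
Among Harlow, Ibarra, Moreau and Quinn, alphabetically by surname: Harlow before Ibarra before Moreau before Quinn.
Order: Adeyemi, Marino, Salazar, Okafor, Tanaka, Harlow, Ibarra, Moreau, Quinn.

Salazar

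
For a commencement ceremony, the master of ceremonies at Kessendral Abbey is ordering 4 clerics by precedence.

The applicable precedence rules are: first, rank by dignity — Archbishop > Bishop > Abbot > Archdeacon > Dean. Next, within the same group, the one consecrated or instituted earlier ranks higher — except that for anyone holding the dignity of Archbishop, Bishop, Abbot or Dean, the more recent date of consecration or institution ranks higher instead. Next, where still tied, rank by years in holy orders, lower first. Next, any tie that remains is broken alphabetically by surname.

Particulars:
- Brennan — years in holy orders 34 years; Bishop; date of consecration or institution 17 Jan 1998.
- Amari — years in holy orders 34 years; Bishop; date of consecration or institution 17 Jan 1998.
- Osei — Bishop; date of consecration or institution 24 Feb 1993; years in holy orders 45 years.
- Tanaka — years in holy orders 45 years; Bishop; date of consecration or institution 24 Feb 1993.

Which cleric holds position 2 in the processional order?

Brennan

By dignity: Amari, Brennan, Osei and Tanaka (Bishop).
Among Amari, Brennan, Osei and Tanaka, by date of consecration or institution (later first) (reversed rule for this group): Amari and Brennan (17 Jan 1998) before Osei and Tanaka (24 Feb 1993).
Amari and Brennan both have years in holy orders 34 years, so the next rule applies.
Among Amari and Brennan, alphabetically by surname: Amari before Brennan.
Osei and Tanaka both have years in holy orders 45 years, so the next rule applies.
Among Osei and Tanaka, alphabetically by surname: Osei before Tanaka.
Order: Amari, Brennan, Osei, Tanaka.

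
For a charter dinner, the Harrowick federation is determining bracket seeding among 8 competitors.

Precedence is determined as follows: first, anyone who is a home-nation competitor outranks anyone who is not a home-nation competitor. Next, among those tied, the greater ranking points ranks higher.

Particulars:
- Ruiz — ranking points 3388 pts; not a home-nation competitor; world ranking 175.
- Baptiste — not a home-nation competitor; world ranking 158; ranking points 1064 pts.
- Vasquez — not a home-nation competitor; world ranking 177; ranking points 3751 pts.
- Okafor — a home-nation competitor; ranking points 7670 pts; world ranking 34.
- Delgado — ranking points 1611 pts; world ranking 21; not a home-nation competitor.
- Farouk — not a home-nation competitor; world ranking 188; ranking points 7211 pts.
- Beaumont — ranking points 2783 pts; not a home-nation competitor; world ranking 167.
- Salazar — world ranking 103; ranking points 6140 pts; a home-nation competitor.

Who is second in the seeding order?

By the first rule: Okafor and Salazar (both a home-nation competitor); then Farouk, Vasquez, Ruiz, Beaumont, Delgado and Baptiste (each not a home-nation competitor).
Among Okafor and Salazar, by ranking points (higher first): Okafor (7670 pts) before Salazar (6140 pts).
Among Farouk, Vasquez, Ruiz, Beaumont, Delgado and Baptiste, by ranking points (higher first): Farouk (7211 pts) before Vasquez (3751 pts) before Ruiz (3388 pts) before Beaumont (2783 pts) before Delgado (1611 pts) before Baptiste (1064 pts).
Order: Okafor, Salazar, Farouk, Vasquez, Ruiz, Beaumont, Delgado, Baptiste.

Salazar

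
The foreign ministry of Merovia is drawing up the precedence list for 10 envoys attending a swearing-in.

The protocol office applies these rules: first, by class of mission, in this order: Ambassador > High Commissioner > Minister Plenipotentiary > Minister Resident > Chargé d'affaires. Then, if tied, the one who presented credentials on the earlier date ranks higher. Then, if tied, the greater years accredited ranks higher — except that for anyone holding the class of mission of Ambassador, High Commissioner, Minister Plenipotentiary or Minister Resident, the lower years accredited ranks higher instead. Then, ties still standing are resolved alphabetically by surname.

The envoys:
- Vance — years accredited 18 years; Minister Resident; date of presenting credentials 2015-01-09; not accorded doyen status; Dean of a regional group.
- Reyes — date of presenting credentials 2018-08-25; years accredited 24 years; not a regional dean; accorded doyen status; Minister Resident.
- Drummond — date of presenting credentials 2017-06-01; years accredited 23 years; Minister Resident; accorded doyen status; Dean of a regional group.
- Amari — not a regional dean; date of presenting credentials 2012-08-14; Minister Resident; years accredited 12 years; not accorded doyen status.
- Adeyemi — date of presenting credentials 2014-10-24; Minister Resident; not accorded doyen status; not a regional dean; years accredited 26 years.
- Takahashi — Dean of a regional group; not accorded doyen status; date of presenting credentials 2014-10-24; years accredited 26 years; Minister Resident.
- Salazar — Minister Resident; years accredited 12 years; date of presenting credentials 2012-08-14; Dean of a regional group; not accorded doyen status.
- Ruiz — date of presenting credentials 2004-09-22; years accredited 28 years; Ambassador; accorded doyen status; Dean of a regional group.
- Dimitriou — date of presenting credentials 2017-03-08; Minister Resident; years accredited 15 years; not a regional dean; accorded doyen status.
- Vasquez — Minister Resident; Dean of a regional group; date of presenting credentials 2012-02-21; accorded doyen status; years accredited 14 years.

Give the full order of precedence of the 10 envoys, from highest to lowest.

By class of mission: Ruiz (Ambassador); then Vasquez, Amari, Salazar, Adeyemi, Takahashi, Vance, Dimitriou, Drummond and Reyes (Minister Resident).
Among Vasquez, Amari, Salazar, Adeyemi, Takahashi, Vance, Dimitriou, Drummond and Reyes, by date of presenting credentials (earlier first): Vasquez (2012-02-21) before Amari and Salazar (2012-08-14) before Adeyemi and Takahashi (2014-10-24) before Vance (2015-01-09) before Dimitriou (2017-03-08) before Drummond (2017-06-01) before Reyes (2018-08-25).
Amari and Salazar both have years accredited 12 years, so the next rule applies.
Among Amari and Salazar, alphabetically by surname: Amari before Salazar.
Adeyemi and Takahashi both have years accredited 26 years, so the next rule applies.
Among Adeyemi and Takahashi, alphabetically by surname: Adeyemi before Takahashi.
Full order: Ruiz, Vasquez, Amari, Salazar, Adeyemi, Takahashi, Vance, Dimitriou, Drummond, Reyes.

Ruiz, Vasquez, Amari, Salazar, Adeyemi, Takahashi, Vance, Dimitriou, Drummond, Reyes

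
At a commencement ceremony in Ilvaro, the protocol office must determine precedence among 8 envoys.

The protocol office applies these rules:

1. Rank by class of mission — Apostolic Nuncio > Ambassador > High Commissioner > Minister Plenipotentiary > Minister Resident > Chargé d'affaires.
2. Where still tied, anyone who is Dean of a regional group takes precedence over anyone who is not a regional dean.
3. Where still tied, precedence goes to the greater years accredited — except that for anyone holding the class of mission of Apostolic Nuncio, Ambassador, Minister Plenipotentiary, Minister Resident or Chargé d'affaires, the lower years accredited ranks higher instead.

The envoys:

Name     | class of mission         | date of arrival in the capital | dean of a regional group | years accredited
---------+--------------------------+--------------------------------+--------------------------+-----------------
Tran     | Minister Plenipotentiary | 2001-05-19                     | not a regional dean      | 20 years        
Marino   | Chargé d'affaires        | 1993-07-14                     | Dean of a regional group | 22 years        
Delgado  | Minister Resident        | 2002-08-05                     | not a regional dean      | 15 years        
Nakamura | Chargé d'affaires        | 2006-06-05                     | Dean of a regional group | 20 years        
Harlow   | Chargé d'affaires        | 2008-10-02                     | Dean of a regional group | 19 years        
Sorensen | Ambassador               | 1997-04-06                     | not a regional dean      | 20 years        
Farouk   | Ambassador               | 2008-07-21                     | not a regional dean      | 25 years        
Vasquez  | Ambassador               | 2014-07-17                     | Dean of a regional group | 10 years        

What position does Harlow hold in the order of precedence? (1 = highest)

6

By class of mission: Vasquez, Sorensen and Farouk (Ambassador); then Tran (Minister Plenipotentiary); then Delgado (Minister Resident); then Harlow, Nakamura and Marino (Chargé d'affaires).
Among Vasquez, Sorensen and Farouk, Dean of a regional group before not a regional dean: Vasquez (Dean of a regional group) before Sorensen and Farouk (not a regional dean).
Among Sorensen and Farouk, by years accredited (lower first) (reversed rule for this group): Sorensen (20 years) before Farouk (25 years).
Harlow, Nakamura and Marino are each Dean of a regional group, so the next rule applies.
Among Harlow, Nakamura and Marino, by years accredited (lower first) (reversed rule for this group): Harlow (19 years) before Nakamura (20 years) before Marino (22 years).
Order: Vasquez, Sorensen, Farouk, Tran, Delgado, Harlow, Nakamura, Marino. So position 6.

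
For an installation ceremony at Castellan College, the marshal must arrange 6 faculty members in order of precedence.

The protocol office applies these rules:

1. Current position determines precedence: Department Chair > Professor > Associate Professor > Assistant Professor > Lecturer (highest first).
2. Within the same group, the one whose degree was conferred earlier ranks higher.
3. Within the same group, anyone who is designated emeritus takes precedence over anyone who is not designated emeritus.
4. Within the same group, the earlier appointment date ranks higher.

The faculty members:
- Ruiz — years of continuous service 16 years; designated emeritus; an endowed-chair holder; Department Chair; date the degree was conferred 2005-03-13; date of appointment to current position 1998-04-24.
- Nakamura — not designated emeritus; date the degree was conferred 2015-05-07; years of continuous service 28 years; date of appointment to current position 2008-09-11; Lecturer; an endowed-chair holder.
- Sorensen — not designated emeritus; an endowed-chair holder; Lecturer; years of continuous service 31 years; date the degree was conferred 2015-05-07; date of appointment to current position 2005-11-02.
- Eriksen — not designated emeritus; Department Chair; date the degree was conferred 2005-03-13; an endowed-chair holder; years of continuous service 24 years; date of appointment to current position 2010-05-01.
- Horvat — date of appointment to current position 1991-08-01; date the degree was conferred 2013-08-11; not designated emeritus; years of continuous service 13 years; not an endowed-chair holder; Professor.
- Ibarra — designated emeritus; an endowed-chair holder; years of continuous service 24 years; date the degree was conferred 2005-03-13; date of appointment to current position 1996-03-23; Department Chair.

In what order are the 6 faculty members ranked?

By current position: Ibarra, Ruiz and Eriksen (Department Chair); then Horvat (Professor); then Sorensen and Nakamura (Lecturer).
Ibarra, Ruiz and Eriksen all have date the degree was conferred 2005-03-13, so the next rule applies.
Among Ibarra, Ruiz and Eriksen, designated emeritus before not designated emeritus: Ibarra and Ruiz (designated emeritus) before Eriksen (not designated emeritus).
Among Ibarra and Ruiz, by date of appointment to current position (earlier first): Ibarra (1996-03-23) before Ruiz (1998-04-24).
Sorensen and Nakamura both have date the degree was conferred 2015-05-07, so the next rule applies.
Sorensen and Nakamura are each not designated emeritus, so the next rule applies.
Among Sorensen and Nakamura, by date of appointment to current position (earlier first): Sorensen (2005-11-02) before Nakamura (2008-09-11).
Full order: Ibarra, Ruiz, Eriksen, Horvat, Sorensen, Nakamura.

Ibarra, Ruiz, Eriksen, Horvat, Sorensen, Nakamura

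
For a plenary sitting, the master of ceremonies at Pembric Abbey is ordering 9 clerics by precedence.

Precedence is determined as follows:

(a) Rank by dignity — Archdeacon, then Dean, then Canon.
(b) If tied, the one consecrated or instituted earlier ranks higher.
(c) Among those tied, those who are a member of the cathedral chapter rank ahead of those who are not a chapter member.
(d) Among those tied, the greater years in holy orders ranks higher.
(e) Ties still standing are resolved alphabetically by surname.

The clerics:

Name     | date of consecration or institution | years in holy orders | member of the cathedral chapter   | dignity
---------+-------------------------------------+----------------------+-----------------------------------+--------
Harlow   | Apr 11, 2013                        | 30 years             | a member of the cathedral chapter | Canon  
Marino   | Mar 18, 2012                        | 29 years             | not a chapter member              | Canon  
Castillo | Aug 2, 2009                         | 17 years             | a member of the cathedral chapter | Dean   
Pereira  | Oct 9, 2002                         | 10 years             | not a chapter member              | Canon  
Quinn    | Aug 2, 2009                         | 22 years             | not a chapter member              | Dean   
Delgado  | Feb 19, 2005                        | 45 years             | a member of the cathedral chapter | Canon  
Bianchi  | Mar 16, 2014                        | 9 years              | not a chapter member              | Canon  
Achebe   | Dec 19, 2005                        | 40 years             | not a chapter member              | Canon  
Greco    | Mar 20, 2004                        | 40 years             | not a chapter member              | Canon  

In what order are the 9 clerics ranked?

Castillo, Quinn, Pereira, Greco, Delgado, Achebe, Marino, Harlow, Bianchi

By dignity: Castillo and Quinn (Dean); then Pereira, Greco, Delgado, Achebe, Marino, Harlow and Bianchi (Canon).
Castillo and Quinn both have date of consecration or institution Aug 2, 2009, so the next rule applies.
Among Castillo and Quinn, a member of the cathedral chapter before not a chapter member: Castillo (a member of the cathedral chapter) before Quinn (not a chapter member).
Among Pereira, Greco, Delgado, Achebe, Marino, Harlow and Bianchi, by date of consecration or institution (earlier first): Pereira (Oct 9, 2002) before Greco (Mar 20, 2004) before Delgado (Feb 19, 2005) before Achebe (Dec 19, 2005) before Marino (Mar 18, 2012) before Harlow (Apr 11, 2013) before Bianchi (Mar 16, 2014).
Full order: Castillo, Quinn, Pereira, Greco, Delgado, Achebe, Marino, Harlow, Bianchi.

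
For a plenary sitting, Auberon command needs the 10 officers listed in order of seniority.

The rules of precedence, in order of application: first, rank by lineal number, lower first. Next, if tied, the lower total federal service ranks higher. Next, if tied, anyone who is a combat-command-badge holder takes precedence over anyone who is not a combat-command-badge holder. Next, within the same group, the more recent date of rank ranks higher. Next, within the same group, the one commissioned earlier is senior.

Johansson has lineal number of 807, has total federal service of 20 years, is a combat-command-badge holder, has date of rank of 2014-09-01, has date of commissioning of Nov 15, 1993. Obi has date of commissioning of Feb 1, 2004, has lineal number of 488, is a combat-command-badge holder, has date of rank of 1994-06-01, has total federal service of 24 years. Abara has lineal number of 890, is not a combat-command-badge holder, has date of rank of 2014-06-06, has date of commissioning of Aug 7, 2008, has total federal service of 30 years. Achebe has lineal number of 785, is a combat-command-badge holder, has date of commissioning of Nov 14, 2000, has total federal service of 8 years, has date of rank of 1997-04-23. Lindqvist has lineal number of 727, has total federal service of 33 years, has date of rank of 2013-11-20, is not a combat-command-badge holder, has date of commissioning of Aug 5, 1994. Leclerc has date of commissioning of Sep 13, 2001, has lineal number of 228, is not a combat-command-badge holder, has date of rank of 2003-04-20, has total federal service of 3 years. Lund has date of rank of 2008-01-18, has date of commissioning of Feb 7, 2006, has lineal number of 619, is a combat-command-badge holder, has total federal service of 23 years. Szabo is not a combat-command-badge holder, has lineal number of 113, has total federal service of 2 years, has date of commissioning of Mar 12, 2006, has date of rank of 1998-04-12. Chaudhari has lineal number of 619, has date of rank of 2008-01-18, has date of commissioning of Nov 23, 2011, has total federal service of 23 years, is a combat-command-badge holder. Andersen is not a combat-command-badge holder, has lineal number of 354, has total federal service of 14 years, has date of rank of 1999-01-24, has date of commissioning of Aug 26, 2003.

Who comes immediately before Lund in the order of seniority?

Obi

By lineal number (lower first): Szabo (113); then Leclerc (228); then Andersen (354); then Obi (488); then Lund and Chaudhari (both 619); then Lindqvist (727); then Achebe (785); then Johansson (807); then Abara (890).
Lund and Chaudhari both have total federal service 23 years, so the next rule applies.
Lund and Chaudhari are each a combat-command-badge holder, so the next rule applies.
Lund and Chaudhari both have date of rank 2008-01-18, so the next rule applies.
Among Lund and Chaudhari, by date of commissioning (earlier first): Lund (Feb 7, 2006) before Chaudhari (Nov 23, 2011).
Order: Szabo, Leclerc, Andersen, Obi, Lund, Chaudhari, Lindqvist, Achebe, Johansson, Abara.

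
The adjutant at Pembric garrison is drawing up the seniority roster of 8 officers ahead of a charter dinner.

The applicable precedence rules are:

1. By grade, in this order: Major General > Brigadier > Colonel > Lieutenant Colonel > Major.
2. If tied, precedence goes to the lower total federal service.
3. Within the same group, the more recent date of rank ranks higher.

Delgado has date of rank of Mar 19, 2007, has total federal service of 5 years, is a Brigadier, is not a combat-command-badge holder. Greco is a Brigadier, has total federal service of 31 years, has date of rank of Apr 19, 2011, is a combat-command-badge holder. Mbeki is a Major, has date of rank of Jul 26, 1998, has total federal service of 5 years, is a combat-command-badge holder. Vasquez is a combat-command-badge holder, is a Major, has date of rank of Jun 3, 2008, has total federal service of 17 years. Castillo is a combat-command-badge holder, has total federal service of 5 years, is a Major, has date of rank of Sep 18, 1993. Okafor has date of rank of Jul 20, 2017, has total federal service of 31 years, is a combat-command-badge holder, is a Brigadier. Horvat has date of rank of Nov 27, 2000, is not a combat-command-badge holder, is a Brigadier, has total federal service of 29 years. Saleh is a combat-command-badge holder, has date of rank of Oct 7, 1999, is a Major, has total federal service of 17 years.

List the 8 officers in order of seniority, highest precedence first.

Delgado, Horvat, Okafor, Greco, Mbeki, Castillo, Vasquez, Saleh

By grade: Delgado, Horvat, Okafor and Greco (Brigadier); then Mbeki, Castillo, Vasquez and Saleh (Major).
Among Delgado, Horvat, Okafor and Greco, by total federal service (lower first): Delgado (5 years) before Horvat (29 years) before Okafor and Greco (31 years).
Among Okafor and Greco, by date of rank (later first): Okafor (Jul 20, 2017) before Greco (Apr 19, 2011).
Among Mbeki, Castillo, Vasquez and Saleh, by total federal service (lower first): Mbeki and Castillo (5 years) before Vasquez and Saleh (17 years).
Among Mbeki and Castillo, by date of rank (later first): Mbeki (Jul 26, 1998) before Castillo (Sep 18, 1993).
Among Vasquez and Saleh, by date of rank (later first): Vasquez (Jun 3, 2008) before Saleh (Oct 7, 1999).
Full order: Delgado, Horvat, Okafor, Greco, Mbeki, Castillo, Vasquez, Saleh.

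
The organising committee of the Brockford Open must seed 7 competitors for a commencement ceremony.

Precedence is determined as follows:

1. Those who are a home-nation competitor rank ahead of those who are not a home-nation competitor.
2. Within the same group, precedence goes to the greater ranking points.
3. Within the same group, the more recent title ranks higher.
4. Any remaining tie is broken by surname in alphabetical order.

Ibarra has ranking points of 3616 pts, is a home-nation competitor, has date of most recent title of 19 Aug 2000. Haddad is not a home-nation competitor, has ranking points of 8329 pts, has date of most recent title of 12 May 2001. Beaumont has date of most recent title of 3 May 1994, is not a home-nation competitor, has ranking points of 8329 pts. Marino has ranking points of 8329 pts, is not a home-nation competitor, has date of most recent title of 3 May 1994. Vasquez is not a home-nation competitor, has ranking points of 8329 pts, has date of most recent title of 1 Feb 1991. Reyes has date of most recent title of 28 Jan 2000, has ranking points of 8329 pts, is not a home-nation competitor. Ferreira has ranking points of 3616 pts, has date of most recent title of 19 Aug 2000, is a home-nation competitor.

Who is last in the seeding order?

Vasquez

By the first rule: Ferreira and Ibarra (both a home-nation competitor); then Haddad, Reyes, Beaumont, Marino and Vasquez (each not a home-nation competitor).
Ferreira and Ibarra both have ranking points 3616 pts, so the next rule applies.
Ferreira and Ibarra both have date of most recent title 19 Aug 2000, so the next rule applies.
Among Ferreira and Ibarra, alphabetically by surname: Ferreira before Ibarra.
Haddad, Reyes, Beaumont, Marino and Vasquez all have ranking points 8329 pts, so the next rule applies.
Among Haddad, Reyes, Beaumont, Marino and Vasquez, by date of most recent title (later first): Haddad (12 May 2001) before Reyes (28 Jan 2000) before Beaumont and Marino (3 May 1994) before Vasquez (1 Feb 1991).
Among Beaumont and Marino, alphabetically by surname: Beaumont before Marino.
Order: Ferreira, Ibarra, Haddad, Reyes, Beaumont, Marino, Vasquez.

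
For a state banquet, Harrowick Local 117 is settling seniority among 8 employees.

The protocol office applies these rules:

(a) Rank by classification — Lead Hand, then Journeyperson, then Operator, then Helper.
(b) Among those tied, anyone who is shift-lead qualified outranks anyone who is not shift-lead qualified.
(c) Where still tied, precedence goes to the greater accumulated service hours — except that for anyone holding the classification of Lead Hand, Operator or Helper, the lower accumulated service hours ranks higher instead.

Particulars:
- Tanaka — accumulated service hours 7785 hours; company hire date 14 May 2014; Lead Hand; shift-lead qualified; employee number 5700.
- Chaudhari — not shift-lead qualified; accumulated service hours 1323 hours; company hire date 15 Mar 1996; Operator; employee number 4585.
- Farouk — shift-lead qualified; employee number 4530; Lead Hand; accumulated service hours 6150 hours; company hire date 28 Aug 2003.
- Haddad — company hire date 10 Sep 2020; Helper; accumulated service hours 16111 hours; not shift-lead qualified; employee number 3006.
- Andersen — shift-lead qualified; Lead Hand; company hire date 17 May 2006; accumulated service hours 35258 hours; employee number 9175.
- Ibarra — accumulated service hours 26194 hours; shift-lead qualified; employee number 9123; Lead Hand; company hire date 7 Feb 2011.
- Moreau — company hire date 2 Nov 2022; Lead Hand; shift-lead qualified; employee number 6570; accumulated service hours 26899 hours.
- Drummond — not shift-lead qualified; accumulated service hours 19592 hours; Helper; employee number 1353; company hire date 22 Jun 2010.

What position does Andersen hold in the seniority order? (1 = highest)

By classification: Farouk, Tanaka, Ibarra, Moreau and Andersen (Lead Hand); then Chaudhari (Operator); then Haddad and Drummond (Helper).
Farouk, Tanaka, Ibarra, Moreau and Andersen are each shift-lead qualified, so the next rule applies.
Among Farouk, Tanaka, Ibarra, Moreau and Andersen, by accumulated service hours (lower first) (reversed rule for this group): Farouk (6150 hours) before Tanaka (7785 hours) before Ibarra (26194 hours) before Moreau (26899 hours) before Andersen (35258 hours).
Haddad and Drummond are each not shift-lead qualified, so the next rule applies.
Among Haddad and Drummond, by accumulated service hours (lower first) (reversed rule for this group): Haddad (16111 hours) before Drummond (19592 hours).
Order: Farouk, Tanaka, Ibarra, Moreau, Andersen, Chaudhari, Haddad, Drummond. So position 5.

5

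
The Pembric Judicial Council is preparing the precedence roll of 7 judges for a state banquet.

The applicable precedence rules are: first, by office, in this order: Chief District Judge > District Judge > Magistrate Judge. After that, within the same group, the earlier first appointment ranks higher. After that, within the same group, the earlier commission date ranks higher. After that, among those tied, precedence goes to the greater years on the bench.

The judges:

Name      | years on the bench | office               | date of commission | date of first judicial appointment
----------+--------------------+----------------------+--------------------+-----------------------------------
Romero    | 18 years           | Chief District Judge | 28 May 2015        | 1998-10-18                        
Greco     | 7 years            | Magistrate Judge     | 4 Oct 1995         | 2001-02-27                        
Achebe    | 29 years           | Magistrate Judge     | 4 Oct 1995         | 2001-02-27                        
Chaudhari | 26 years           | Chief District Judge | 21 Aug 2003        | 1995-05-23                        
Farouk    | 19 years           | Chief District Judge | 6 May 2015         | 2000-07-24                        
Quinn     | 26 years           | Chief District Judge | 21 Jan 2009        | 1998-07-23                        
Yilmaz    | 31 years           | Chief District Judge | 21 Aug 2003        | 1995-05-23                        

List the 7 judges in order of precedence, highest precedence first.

Yilmaz, Chaudhari, Quinn, Romero, Farouk, Achebe, Greco

By office: Yilmaz, Chaudhari, Quinn, Romero and Farouk (Chief District Judge); then Achebe and Greco (Magistrate Judge).
Among Yilmaz, Chaudhari, Quinn, Romero and Farouk, by date of first judicial appointment (earlier first): Yilmaz and Chaudhari (1995-05-23) before Quinn (1998-07-23) before Romero (1998-10-18) before Farouk (2000-07-24).
Yilmaz and Chaudhari both have date of commission 21 Aug 2003, so the next rule applies.
Among Yilmaz and Chaudhari, by years on the bench (higher first): Yilmaz (31 years) before Chaudhari (26 years).
Achebe and Greco both have date of first judicial appointment 2001-02-27, so the next rule applies.
Achebe and Greco both have date of commission 4 Oct 1995, so the next rule applies.
Among Achebe and Greco, by years on the bench (higher first): Achebe (29 years) before Greco (7 years).
Full order: Yilmaz, Chaudhari, Quinn, Romero, Farouk, Achebe, Greco.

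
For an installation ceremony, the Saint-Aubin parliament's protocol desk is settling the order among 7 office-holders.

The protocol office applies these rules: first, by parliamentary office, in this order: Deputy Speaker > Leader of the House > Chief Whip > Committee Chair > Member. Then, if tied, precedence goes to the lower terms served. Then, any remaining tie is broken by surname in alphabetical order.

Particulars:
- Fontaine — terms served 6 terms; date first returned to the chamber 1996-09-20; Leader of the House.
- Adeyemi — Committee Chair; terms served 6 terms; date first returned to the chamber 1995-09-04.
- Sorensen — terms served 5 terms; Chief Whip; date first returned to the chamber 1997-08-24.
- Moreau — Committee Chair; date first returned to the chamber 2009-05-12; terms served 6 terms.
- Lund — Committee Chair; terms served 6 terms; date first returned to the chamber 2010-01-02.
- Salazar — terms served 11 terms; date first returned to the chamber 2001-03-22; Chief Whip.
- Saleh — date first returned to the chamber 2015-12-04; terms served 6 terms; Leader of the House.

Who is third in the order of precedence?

Sorensen

By parliamentary office: Fontaine and Saleh (Leader of the House); then Sorensen and Salazar (Chief Whip); then Adeyemi, Lund and Moreau (Committee Chair).
Fontaine and Saleh both have terms served 6 terms, so the next rule applies.
Among Fontaine and Saleh, alphabetically by surname: Fontaine before Saleh.
Among Sorensen and Salazar, by terms served (lower first): Sorensen (5 terms) before Salazar (11 terms).
Adeyemi, Lund and Moreau all have terms served 6 terms, so the next rule applies.
Among Adeyemi, Lund and Moreau, alphabetically by surname: Adeyemi before Lund before Moreau.
Order: Fontaine, Saleh, Sorensen, Salazar, Adeyemi, Lund, Moreau.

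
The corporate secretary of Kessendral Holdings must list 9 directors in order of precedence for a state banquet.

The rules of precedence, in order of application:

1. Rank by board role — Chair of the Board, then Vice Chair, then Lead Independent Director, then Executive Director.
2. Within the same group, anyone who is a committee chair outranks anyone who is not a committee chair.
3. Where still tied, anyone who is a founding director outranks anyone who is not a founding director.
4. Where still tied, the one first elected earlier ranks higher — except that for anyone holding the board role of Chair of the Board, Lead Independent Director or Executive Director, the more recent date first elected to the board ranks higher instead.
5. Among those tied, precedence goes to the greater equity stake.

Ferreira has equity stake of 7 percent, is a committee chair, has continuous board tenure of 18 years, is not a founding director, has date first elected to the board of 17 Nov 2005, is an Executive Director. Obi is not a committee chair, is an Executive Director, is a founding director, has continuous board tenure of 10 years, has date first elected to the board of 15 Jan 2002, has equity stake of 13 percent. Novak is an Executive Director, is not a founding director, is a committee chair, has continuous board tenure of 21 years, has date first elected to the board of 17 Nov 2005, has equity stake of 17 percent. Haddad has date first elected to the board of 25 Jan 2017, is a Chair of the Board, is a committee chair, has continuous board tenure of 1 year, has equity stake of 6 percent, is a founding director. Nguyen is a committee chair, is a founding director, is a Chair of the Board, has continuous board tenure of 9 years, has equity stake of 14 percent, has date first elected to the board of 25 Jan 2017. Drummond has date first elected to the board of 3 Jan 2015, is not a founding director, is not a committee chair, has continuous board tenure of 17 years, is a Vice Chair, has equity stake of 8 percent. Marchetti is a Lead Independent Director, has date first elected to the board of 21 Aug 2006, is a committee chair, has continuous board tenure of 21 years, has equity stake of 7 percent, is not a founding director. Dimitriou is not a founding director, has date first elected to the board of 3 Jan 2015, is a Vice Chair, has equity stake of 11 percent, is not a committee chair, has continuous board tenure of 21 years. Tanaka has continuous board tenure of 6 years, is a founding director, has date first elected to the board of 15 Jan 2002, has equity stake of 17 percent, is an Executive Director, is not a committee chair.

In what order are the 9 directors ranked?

By board role: Nguyen and Haddad (Chair of the Board); then Dimitriou and Drummond (Vice Chair); then Marchetti (Lead Independent Director); then Novak, Ferreira, Tanaka and Obi (Executive Director).
Nguyen and Haddad are each a committee chair, so the next rule applies.
Nguyen and Haddad are each a founding director, so the next rule applies.
Nguyen and Haddad both have date first elected to the board 25 Jan 2017, so the next rule applies.
Among Nguyen and Haddad, by equity stake (higher first): Nguyen (14 percent) before Haddad (6 percent).
Dimitriou and Drummond are each not a committee chair, so the next rule applies.
Dimitriou and Drummond are each not a founding director, so the next rule applies.
Dimitriou and Drummond both have date first elected to the board 3 Jan 2015, so the next rule applies.
Among Dimitriou and Drummond, by equity stake (higher first): Dimitriou (11 percent) before Drummond (8 percent).
Among Novak, Ferreira, Tanaka and Obi, a committee chair before not a committee chair: Novak and Ferreira (a committee chair) before Tanaka and Obi (not a committee chair).
Novak and Ferreira are each not a founding director, so the next rule applies.
Novak and Ferreira both have date first elected to the board 17 Nov 2005, so the next rule applies.
Among Novak and Ferreira, by equity stake (higher first): Novak (17 percent) before Ferreira (7 percent).
Tanaka and Obi are each a founding director, so the next rule applies.
Tanaka and Obi both have date first elected to the board 15 Jan 2002, so the next rule applies.
Among Tanaka and Obi, by equity stake (higher first): Tanaka (17 percent) before Obi (13 percent).
Full order: Nguyen, Haddad, Dimitriou, Drummond, Marchetti, Novak, Ferreira, Tanaka, Obi.

Nguyen, Haddad, Dimitriou, Drummond, Marchetti, Novak, Ferreira, Tanaka, Obi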